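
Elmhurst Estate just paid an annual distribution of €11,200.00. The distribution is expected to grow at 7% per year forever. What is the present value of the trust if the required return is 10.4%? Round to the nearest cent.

D₁ = D₀ × (1 + g) = €11,200.00 × 1.07 = €11,984.0000
Growing perpetuity: P = D₁ / (r − g) = €11,984.0000 / (0.104 − 0.07) = €352,470.59

€352470.59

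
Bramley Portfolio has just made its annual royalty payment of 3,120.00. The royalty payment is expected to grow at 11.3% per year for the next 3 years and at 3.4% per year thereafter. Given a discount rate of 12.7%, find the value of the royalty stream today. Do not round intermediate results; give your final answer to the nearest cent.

D_1 = 3472.56000
D_2 = 3864.95928
D_3 = 4301.69968
Terminal value at year 3: TV = D_3×(1+g_2)/(r−g_2) = 4447.95747/0.093 = 47827.49965
P_0 = D_1/(1+r)^1 + D_2/(1+r)^2 + D_3/(1+r)^3 + TV/(1+r)^3
    = 3081.24224 + 3042.96593 + 3005.16512 + 33412.26591 = 42541.63920

42541.64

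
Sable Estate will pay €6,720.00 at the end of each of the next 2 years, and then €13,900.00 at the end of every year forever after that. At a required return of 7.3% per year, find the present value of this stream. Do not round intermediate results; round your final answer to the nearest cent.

€177483.17

PV of 2-year annuity: €6,720.00 × [1 − (1+0.073)^−2] / 0.073 = 12099.54757
Perpetuity value at year 2: €13,900.00 / 0.073 = 190410.95890
PV of perpetuity: 190410.95890 / (1+0.073)^2 = 165383.62093
Total PV = 12099.54757 + 165383.62093 = 177483.16850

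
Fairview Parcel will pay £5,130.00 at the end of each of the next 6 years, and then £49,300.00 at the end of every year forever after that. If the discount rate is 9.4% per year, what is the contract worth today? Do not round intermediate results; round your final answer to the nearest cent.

£328666.00

PV of 6-year annuity: £5,130.00 × [1 − (1+0.094)^−6] / 0.094 = 22740.88094
Perpetuity value at year 6: £49,300.00 / 0.094 = 524468.08511
PV of perpetuity: 524468.08511 / (1+0.094)^6 = 305925.11622
Total PV = 22740.88094 + 305925.11622 = 328665.99716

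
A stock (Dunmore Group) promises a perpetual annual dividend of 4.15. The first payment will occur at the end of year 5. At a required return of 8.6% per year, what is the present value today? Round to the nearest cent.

Value at end of year 4: C / r = 4.15 / 0.086 = 48.2558
Discount to today: PV = 48.2558 / (1 + 0.086)^4 = 48.2558 / 1.390975 = 34.69

34.69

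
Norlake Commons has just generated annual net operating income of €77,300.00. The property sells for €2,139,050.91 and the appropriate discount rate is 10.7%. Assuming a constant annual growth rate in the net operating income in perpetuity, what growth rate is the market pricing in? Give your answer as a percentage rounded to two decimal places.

6.84%

P = D₀(1+g)/(r−g) ⇒ P(r−g) = D₀(1+g) ⇒ g(P+D₀) = P·r − D₀
g = (P·r − D₀)/(P + D₀) = (€2,139,050.91×0.107 − €77,300.00) / (€2,139,050.91 + €77,300.00) = 0.068391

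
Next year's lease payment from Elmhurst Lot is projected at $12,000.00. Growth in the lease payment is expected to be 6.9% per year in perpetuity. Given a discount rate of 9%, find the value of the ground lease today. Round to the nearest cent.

Growing perpetuity: P = D₁ / (r − g) = $12,000.0000 / (0.09 − 0.069) = $571,428.57

$571428.57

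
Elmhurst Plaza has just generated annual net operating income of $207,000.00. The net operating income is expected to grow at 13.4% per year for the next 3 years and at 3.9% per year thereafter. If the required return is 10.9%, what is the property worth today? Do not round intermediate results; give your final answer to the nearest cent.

$3934398.68

D_1 = 234738.00000
D_2 = 266192.89200
D_3 = 301862.73953
Terminal value at year 3: TV = D_3×(1+g_2)/(r−g_2) = 313635.38637/0.07 = 4480505.51957
P_0 = D_1/(1+r)^1 + D_2/(1+r)^2 + D_3/(1+r)^3 + TV/(1+r)^3
    = 211666.36610 + 216437.92530 + 221317.04895 + 3284977.34083 = 3934398.68117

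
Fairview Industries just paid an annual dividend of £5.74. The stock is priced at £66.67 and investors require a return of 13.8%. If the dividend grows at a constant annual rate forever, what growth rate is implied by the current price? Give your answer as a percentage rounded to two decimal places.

P = D₀(1+g)/(r−g) ⇒ P(r−g) = D₀(1+g) ⇒ g(P+D₀) = P·r − D₀
g = (P·r − D₀)/(P + D₀) = (£66.67×0.138 − £5.74) / (£66.67 + £5.74) = 0.047790

4.78%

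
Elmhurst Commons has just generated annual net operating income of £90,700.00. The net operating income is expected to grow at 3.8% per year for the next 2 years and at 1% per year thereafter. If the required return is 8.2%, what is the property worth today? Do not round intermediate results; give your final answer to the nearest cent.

£1341429.53

D_1 = 94146.60000
D_2 = 97724.17080
Terminal value at year 2: TV = D_2×(1+g_2)/(r−g_2) = 98701.41251/0.072 = 1370852.95150
P_0 = D_1/(1+r)^1 + D_2/(1+r)^2 + TV/(1+r)^2
    = 87011.64510 + 83473.27876 + 1170944.60479 = 1341429.52865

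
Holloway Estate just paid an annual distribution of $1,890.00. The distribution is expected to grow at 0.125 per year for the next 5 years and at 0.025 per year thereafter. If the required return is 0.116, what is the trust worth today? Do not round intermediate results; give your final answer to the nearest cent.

D_1 = 2126.25000
D_2 = 2392.03125
D_3 = 2691.03516
D_4 = 3027.41455
D_5 = 3405.84137
Terminal value at year 5: TV = D_5×(1+g_2)/(r−g_2) = 3490.98740/0.091 = 38362.49894
P_0 = D_1/(1+r)^1 + D_2/(1+r)^2 + D_3/(1+r)^3 + D_4/(1+r)^4 + D_5/(1+r)^5 + TV/(1+r)^5
    = 1905.24194 + 1920.60679 + 1936.09555 + 1951.70923 + 1967.44882 + 22160.82461 = 31841.92693

$31841.93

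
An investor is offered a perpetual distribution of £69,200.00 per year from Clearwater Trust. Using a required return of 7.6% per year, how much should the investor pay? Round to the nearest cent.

Level perpetuity: PV = C / r = £69,200.00 / 0.076 = £910,526.32

£910526.32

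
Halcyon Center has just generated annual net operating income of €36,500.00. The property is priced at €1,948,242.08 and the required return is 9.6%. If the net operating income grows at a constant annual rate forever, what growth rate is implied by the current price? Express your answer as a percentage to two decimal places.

P = D₀(1+g)/(r−g) ⇒ P(r−g) = D₀(1+g) ⇒ g(P+D₀) = P·r − D₀
g = (P·r − D₀)/(P + D₀) = (€1,948,242.08×0.096 − €36,500.00) / (€1,948,242.08 + €36,500.00) = 0.075844

7.58%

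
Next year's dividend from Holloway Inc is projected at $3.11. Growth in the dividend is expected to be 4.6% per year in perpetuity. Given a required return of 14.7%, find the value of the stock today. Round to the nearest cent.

Growing perpetuity: P = D₁ / (r − g) = $3.1100 / (0.147 − 0.046) = $30.79

$30.79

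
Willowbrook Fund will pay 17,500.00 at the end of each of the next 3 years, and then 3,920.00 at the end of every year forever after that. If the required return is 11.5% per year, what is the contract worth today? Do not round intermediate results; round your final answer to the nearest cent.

66986.13

PV of 3-year annuity: 17,500.00 × [1 − (1+0.115)^−3] / 0.115 = 42395.83926
Perpetuity value at year 3: 3,920.00 / 0.115 = 34086.95652
PV of perpetuity: 34086.95652 / (1+0.115)^3 = 24590.28853
Total PV = 42395.83926 + 24590.28853 = 66986.12779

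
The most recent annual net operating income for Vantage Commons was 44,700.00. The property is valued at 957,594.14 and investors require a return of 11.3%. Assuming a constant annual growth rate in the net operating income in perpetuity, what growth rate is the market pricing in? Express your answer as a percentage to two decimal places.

6.34%

P = D₀(1+g)/(r−g) ⇒ P(r−g) = D₀(1+g) ⇒ g(P+D₀) = P·r − D₀
g = (P·r − D₀)/(P + D₀) = (957,594.14×0.113 − 44,700.00) / (957,594.14 + 44,700.00) = 0.063363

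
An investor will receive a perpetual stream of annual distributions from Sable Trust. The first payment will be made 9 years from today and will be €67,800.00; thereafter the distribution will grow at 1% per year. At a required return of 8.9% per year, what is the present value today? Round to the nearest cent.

€433889.92

Value at end of year 8: C₁ / (r − g) = €67,800.00 / (0.089 − 0.01) = €858,227.8481
Discount to today: PV = €858,227.8481 / (1 + 0.089)^8 = €858,227.8481 / 1.977985 = €433,889.92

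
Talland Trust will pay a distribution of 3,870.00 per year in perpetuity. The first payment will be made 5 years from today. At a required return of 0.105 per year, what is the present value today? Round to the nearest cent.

Value at end of year 4: C / r = 3,870.00 / 0.105 = 36,857.1429
Discount to today: PV = 36,857.1429 / (1 + 0.105)^4 = 36,857.1429 / 1.490902 = 24,721.37

24721.37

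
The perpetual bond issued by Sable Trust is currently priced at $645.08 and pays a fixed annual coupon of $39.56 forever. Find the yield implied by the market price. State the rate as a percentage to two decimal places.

6.13%

P = C/r ⇒ r = C/P = $39.56/$645.08 = 0.061326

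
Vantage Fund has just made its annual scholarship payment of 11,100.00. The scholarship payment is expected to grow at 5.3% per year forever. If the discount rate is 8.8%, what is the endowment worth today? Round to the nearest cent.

D₁ = D₀ × (1 + g) = 11,100.00 × 1.053 = 11,688.3000
Growing perpetuity: P = D₁ / (r − g) = 11,688.3000 / (0.088 − 0.053) = 333,951.43

333951.43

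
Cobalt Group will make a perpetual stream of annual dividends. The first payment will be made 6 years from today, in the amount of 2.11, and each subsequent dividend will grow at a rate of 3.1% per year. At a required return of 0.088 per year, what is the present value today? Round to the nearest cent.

Value at end of year 5: C₁ / (r − g) = 2.11 / (0.088 − 0.031) = 37.0175
Discount to today: PV = 37.0175 / (1 + 0.088)^5 = 37.0175 / 1.524560 = 24.28

24.28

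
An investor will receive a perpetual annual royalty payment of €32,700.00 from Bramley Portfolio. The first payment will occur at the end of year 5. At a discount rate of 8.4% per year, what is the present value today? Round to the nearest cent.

Value at end of year 4: C / r = €32,700.00 / 0.084 = €389,285.7143
Discount to today: PV = €389,285.7143 / (1 + 0.084)^4 = €389,285.7143 / 1.380757 = €281,936.52

€281936.52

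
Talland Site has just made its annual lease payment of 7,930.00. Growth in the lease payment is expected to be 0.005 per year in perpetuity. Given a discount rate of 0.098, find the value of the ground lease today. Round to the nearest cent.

D₁ = D₀ × (1 + g) = 7,930.00 × 1.005 = 7,969.6500
Growing perpetuity: P = D₁ / (r − g) = 7,969.6500 / (0.098 − 0.005) = 85,695.16

85695.16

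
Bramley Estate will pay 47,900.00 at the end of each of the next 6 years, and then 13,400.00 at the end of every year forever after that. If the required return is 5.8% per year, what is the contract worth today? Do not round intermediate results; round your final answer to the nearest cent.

401753.45

PV of 6-year annuity: 47,900.00 × [1 − (1+0.058)^−6] / 0.058 = 237027.20813
Perpetuity value at year 6: 13,400.00 / 0.058 = 231034.48276
PV of perpetuity: 231034.48276 / (1+0.058)^6 = 164726.24499
Total PV = 237027.20813 + 164726.24499 = 401753.45313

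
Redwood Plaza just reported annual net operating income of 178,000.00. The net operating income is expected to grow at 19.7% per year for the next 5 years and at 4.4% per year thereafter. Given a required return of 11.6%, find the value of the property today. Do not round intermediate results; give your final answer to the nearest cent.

4767445.93

D_1 = 213066.00000
D_2 = 255040.00200
D_3 = 305282.88239
D_4 = 365423.61023
D_5 = 437412.06144
Terminal value at year 5: TV = D_5×(1+g_2)/(r−g_2) = 456658.19214/0.072 = 6342474.89088
P_0 = D_1/(1+r)^1 + D_2/(1+r)^2 + D_3/(1+r)^3 + D_4/(1+r)^4 + D_5/(1+r)^5 + TV/(1+r)^5
    = 190919.35484 + 204776.40479 + 219639.20836 + 235580.76381 + 252679.36763 + 3663850.83063 = 4767445.93006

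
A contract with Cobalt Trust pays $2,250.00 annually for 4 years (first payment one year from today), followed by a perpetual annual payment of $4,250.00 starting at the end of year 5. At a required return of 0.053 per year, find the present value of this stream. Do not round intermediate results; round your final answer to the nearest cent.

$73145.92

PV of 4-year annuity: $2,250.00 × [1 − (1+0.053)^−4] / 0.053 = 7923.10168
Perpetuity value at year 4: $4,250.00 / 0.053 = 80188.67925
PV of perpetuity: 80188.67925 / (1+0.053)^4 = 65222.82053
Total PV = 7923.10168 + 65222.82053 = 73145.92220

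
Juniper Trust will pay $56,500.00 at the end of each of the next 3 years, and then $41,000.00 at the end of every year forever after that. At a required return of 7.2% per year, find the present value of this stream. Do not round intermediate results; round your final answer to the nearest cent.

$609973.16

PV of 3-year annuity: $56,500.00 × [1 − (1+0.072)^−3] / 0.072 = 147733.71704
Perpetuity value at year 3: $41,000.00 / 0.072 = 569444.44444
PV of perpetuity: 569444.44444 / (1+0.072)^3 = 462239.44624
Total PV = 147733.71704 + 462239.44624 = 609973.16328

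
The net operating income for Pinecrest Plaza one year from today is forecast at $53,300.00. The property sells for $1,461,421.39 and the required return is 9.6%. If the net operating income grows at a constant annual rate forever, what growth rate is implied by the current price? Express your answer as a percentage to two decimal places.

5.95%

P = D₁/(r−g) ⇒ g = r − D₁/P = 0.096 − $53,300.00/$1,461,421.39 = 0.059529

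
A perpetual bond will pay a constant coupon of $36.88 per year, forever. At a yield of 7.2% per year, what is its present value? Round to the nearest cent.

$512.22

Level perpetuity: PV = C / r = $36.88 / 0.072 = $512.22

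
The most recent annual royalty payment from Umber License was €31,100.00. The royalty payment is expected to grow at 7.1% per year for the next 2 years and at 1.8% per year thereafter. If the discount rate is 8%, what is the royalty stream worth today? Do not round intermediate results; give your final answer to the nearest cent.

€563591.36

D_1 = 33308.10000
D_2 = 35672.97510
Terminal value at year 2: TV = D_2×(1+g_2)/(r−g_2) = 36315.08865/0.062 = 585727.23632
P_0 = D_1/(1+r)^1 + D_2/(1+r)^2 + TV/(1+r)^2
    = 30840.83333 + 30583.82639 + 502166.69780 = 563591.35753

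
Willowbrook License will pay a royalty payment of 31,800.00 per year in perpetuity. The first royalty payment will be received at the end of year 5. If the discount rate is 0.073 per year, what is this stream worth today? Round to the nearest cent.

328628.61

Value at end of year 4: C / r = 31,800.00 / 0.073 = 435,616.4384
Discount to today: PV = 435,616.4384 / (1 + 0.073)^4 = 435,616.4384 / 1.325558 = 328,628.61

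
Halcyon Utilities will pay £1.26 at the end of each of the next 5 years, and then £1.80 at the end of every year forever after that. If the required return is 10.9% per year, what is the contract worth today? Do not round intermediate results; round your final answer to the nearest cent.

PV of 5-year annuity: £1.26 × [1 − (1+0.109)^−5] / 0.109 = 4.66857
Perpetuity value at year 5: £1.80 / 0.109 = 16.51376
PV of perpetuity: 16.51376 / (1+0.109)^5 = 9.84438
Total PV = 4.66857 + 9.84438 = 14.51295

£14.51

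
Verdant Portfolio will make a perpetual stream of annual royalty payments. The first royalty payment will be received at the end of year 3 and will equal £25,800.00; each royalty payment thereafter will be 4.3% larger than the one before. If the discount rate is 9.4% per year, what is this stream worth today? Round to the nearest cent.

Value at end of year 2: C₁ / (r − g) = £25,800.00 / (0.094 − 0.043) = £505,882.3529
Discount to today: PV = £505,882.3529 / (1 + 0.094)^2 = £505,882.3529 / 1.196836 = £422,683.10

£422683.10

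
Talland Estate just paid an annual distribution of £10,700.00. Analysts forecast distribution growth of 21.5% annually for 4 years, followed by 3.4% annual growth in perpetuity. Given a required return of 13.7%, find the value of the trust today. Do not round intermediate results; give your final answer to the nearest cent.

D_1 = 13000.50000
D_2 = 15795.60750
D_3 = 19191.66311
D_4 = 23317.87068
Terminal value at year 4: TV = D_4×(1+g_2)/(r−g_2) = 24110.67828/0.103 = 234084.25519
P_0 = D_1/(1+r)^1 + D_2/(1+r)^2 + D_3/(1+r)^3 + D_4/(1+r)^4 + TV/(1+r)^4
    = 11434.03694 + 12218.42997 + 13056.63361 + 13952.33935 + 140065.23192 = 190726.67180

£190726.67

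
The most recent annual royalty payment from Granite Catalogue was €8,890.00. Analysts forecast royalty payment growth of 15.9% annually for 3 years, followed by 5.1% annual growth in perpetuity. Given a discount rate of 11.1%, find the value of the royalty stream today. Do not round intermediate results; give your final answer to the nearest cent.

D_1 = 10303.51000
D_2 = 11941.76809
D_3 = 13840.50922
Terminal value at year 3: TV = D_3×(1+g_2)/(r−g_2) = 14546.37519/0.06 = 242439.58644
P_0 = D_1/(1+r)^1 + D_2/(1+r)^2 + D_3/(1+r)^3 + TV/(1+r)^3
    = 9274.08641 + 9674.76701 + 10092.75874 + 176791.49066 = 205833.10282

€205833.10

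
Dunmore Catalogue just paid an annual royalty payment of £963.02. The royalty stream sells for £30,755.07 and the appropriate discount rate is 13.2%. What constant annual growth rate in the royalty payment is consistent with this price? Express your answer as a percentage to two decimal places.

P = D₀(1+g)/(r−g) ⇒ P(r−g) = D₀(1+g) ⇒ g(P+D₀) = P·r − D₀
g = (P·r − D₀)/(P + D₀) = (£30,755.07×0.132 − £963.02) / (£30,755.07 + £963.02) = 0.097630

9.76%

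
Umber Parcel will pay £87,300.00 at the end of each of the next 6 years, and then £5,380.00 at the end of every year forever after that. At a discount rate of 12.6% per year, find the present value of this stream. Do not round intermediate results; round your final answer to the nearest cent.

£373858.34

PV of 6-year annuity: £87,300.00 × [1 − (1+0.126)^−6] / 0.126 = 352908.46574
Perpetuity value at year 6: £5,380.00 / 0.126 = 42698.41270
PV of perpetuity: 42698.41270 / (1+0.126)^6 = 20949.87266
Total PV = 352908.46574 + 20949.87266 = 373858.33839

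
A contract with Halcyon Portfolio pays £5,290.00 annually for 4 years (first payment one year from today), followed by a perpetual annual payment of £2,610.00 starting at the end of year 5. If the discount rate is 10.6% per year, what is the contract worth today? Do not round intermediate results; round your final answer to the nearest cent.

£33008.71

PV of 4-year annuity: £5,290.00 × [1 − (1+0.106)^−4] / 0.106 = 16553.09080
Perpetuity value at year 4: £2,610.00 / 0.106 = 24622.64151
PV of perpetuity: 24622.64151 / (1+0.106)^4 = 16455.61562
Total PV = 16553.09080 + 16455.61562 = 33008.70641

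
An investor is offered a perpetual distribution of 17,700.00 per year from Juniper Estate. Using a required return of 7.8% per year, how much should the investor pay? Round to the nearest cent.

Level perpetuity: PV = C / r = 17,700.00 / 0.078 = 226,923.08

226923.08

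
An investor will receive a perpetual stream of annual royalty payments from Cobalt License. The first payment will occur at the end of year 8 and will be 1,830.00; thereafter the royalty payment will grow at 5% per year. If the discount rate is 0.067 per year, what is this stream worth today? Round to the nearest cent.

Value at end of year 7: C₁ / (r − g) = 1,830.00 / (0.067 − 0.05) = 107,647.0588
Discount to today: PV = 107,647.0588 / (1 + 0.067)^7 = 107,647.0588 / 1.574530 = 68,367.74

68367.74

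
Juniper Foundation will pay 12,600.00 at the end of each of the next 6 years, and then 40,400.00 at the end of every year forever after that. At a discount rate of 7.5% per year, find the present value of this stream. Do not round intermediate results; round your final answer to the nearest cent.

PV of 6-year annuity: 12,600.00 × [1 − (1+0.075)^−6] / 0.075 = 59142.46490
Perpetuity value at year 6: 40,400.00 / 0.075 = 538666.66667
PV of perpetuity: 538666.66667 / (1+0.075)^6 = 349035.27128
Total PV = 59142.46490 + 349035.27128 = 408177.73618

408177.74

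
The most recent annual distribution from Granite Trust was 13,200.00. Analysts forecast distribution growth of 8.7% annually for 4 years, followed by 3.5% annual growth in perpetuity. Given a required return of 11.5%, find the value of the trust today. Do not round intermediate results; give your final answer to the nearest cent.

203823.74

D_1 = 14348.40000
D_2 = 15596.71080
D_3 = 16953.62464
D_4 = 18428.58998
Terminal value at year 4: TV = D_4×(1+g_2)/(r−g_2) = 19073.59063/0.08 = 238419.88291
P_0 = D_1/(1+r)^1 + D_2/(1+r)^2 + D_3/(1+r)^3 + D_4/(1+r)^4 + TV/(1+r)^4
    = 12868.52018 + 12545.36452 + 12230.32397 + 11923.19476 + 154256.33221 = 203823.73563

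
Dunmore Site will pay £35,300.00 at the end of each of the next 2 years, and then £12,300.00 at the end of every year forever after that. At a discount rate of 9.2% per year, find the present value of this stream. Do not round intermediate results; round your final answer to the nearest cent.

PV of 2-year annuity: £35,300.00 × [1 − (1+0.092)^−2] / 0.092 = 61928.57814
Perpetuity value at year 2: £12,300.00 / 0.092 = 133695.65217
PV of perpetuity: 133695.65217 / (1+0.092)^2 = 112117.13911
Total PV = 61928.57814 + 112117.13911 = 174045.71725

£174045.72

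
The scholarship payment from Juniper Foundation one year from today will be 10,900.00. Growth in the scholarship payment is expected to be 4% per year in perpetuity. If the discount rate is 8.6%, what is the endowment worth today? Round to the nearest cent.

236956.52

Growing perpetuity: P = D₁ / (r − g) = 10,900.0000 / (0.086 − 0.04) = 236,956.52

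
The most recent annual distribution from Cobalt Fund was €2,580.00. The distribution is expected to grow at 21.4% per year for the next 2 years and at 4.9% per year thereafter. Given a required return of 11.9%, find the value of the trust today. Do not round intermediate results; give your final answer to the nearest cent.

D_1 = 3132.12000
D_2 = 3802.39368
Terminal value at year 2: TV = D_2×(1+g_2)/(r−g_2) = 3988.71097/0.07 = 56981.58529
P_0 = D_1/(1+r)^1 + D_2/(1+r)^2 + TV/(1+r)^2
    = 2799.03485 + 3036.66516 + 45506.59643 = 51342.29644

€51342.30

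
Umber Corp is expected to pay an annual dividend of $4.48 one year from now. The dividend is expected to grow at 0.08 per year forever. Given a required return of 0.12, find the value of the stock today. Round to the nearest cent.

Growing perpetuity: P = D₁ / (r − g) = $4.4800 / (0.12 − 0.08) = $112.00

$112.00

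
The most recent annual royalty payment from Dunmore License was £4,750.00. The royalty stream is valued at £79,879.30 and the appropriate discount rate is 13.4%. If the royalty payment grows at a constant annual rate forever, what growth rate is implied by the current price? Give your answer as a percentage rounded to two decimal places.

P = D₀(1+g)/(r−g) ⇒ P(r−g) = D₀(1+g) ⇒ g(P+D₀) = P·r − D₀
g = (P·r − D₀)/(P + D₀) = (£79,879.30×0.134 − £4,750.00) / (£79,879.30 + £4,750.00) = 0.070352

7.04%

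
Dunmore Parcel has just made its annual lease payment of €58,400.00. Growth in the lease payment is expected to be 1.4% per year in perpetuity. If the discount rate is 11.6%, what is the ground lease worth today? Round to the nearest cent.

D₁ = D₀ × (1 + g) = €58,400.00 × 1.014 = €59,217.6000
Growing perpetuity: P = D₁ / (r − g) = €59,217.6000 / (0.116 − 0.014) = €580,564.71

€580564.71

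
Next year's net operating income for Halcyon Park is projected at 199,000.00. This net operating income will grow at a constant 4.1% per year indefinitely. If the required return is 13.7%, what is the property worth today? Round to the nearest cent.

2072916.67

Growing perpetuity: P = D₁ / (r − g) = 199,000.0000 / (0.137 − 0.041) = 2,072,916.67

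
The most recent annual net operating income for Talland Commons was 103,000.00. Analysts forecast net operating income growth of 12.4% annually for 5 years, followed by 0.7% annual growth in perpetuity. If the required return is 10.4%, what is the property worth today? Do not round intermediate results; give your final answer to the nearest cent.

1713392.39

D_1 = 115772.00000
D_2 = 130127.72800
D_3 = 146263.56627
D_4 = 164400.24849
D_5 = 184785.87930
Terminal value at year 5: TV = D_5×(1+g_2)/(r−g_2) = 186079.38046/0.097 = 1918344.12843
P_0 = D_1/(1+r)^1 + D_2/(1+r)^2 + D_3/(1+r)^3 + D_4/(1+r)^4 + D_5/(1+r)^5 + TV/(1+r)^5
    = 104865.94203 + 106765.68736 + 108699.84836 + 110669.04851 + 112673.92258 + 1169717.93851 = 1713392.38734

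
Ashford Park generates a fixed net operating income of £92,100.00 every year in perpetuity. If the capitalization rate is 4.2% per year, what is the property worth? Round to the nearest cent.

£2192857.14

Level perpetuity: PV = C / r = £92,100.00 / 0.042 = £2,192,857.14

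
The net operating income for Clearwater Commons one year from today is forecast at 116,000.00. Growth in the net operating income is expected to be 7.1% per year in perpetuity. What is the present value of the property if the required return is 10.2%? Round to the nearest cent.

3741935.48

Growing perpetuity: P = D₁ / (r − g) = 116,000.0000 / (0.102 − 0.071) = 3,741,935.48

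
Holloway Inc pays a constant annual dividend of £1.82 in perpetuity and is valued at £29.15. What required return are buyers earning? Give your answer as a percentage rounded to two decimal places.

P = C/r ⇒ r = C/P = £1.82/£29.15 = 0.062436

6.24%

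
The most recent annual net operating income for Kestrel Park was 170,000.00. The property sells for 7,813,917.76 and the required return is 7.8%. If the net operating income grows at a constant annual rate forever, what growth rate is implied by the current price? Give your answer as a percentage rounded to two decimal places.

5.50%

P = D₀(1+g)/(r−g) ⇒ P(r−g) = D₀(1+g) ⇒ g(P+D₀) = P·r − D₀
g = (P·r − D₀)/(P + D₀) = (7,813,917.76×0.078 − 170,000.00) / (7,813,917.76 + 170,000.00) = 0.055046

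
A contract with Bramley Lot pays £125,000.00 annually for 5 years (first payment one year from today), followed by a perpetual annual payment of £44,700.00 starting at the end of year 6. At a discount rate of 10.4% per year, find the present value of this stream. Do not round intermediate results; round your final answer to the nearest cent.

PV of 5-year annuity: £125,000.00 × [1 − (1+0.104)^−5] / 0.104 = 469045.71517
Perpetuity value at year 5: £44,700.00 / 0.104 = 429807.69231
PV of perpetuity: 429807.69231 / (1+0.104)^5 = 262076.94456
Total PV = 469045.71517 + 262076.94456 = 731122.65973

£731122.66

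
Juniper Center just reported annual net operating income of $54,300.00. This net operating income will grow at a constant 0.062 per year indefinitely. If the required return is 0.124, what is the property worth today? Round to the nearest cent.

D₁ = D₀ × (1 + g) = $54,300.00 × 1.062 = $57,666.6000
Growing perpetuity: P = D₁ / (r − g) = $57,666.6000 / (0.124 − 0.062) = $930,106.45

$930106.45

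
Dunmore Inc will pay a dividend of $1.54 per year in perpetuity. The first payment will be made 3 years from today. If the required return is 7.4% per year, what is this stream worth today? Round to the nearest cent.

Value at end of year 2: C / r = $1.54 / 0.074 = $20.8108
Discount to today: PV = $20.8108 / (1 + 0.074)^2 = $20.8108 / 1.153476 = $18.04

$18.04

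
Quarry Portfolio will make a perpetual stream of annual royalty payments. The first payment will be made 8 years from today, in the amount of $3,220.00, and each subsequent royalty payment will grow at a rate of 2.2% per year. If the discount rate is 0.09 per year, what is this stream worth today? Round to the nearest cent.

$25903.68

Value at end of year 7: C₁ / (r − g) = $3,220.00 / (0.09 − 0.022) = $47,352.9412
Discount to today: PV = $47,352.9412 / (1 + 0.09)^7 = $47,352.9412 / 1.828039 = $25,903.68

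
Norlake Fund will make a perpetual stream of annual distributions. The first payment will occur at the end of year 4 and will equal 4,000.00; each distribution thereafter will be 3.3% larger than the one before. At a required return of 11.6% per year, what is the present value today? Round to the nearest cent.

Value at end of year 3: C₁ / (r − g) = 4,000.00 / (0.116 − 0.033) = 48,192.7711
Discount to today: PV = 48,192.7711 / (1 + 0.116)^3 = 48,192.7711 / 1.389929 = 34,672.83

34672.83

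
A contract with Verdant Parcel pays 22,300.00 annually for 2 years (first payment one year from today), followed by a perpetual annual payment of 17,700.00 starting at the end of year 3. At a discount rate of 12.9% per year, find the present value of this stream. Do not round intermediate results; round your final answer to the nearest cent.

144892.56

PV of 2-year annuity: 22,300.00 × [1 − (1+0.129)^−2] / 0.129 = 37247.11507
Perpetuity value at year 2: 17,700.00 / 0.129 = 137209.30233
PV of perpetuity: 137209.30233 / (1+0.129)^2 = 107645.44866
Total PV = 37247.11507 + 107645.44866 = 144892.56373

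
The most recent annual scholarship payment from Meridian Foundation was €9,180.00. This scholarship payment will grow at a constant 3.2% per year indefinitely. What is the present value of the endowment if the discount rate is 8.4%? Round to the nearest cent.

D₁ = D₀ × (1 + g) = €9,180.00 × 1.032 = €9,473.7600
Growing perpetuity: P = D₁ / (r − g) = €9,473.7600 / (0.084 − 0.032) = €182,187.69

€182187.69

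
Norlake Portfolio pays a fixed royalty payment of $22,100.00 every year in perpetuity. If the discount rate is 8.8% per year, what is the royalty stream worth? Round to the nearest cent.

Level perpetuity: PV = C / r = $22,100.00 / 0.088 = $251,136.36

$251136.36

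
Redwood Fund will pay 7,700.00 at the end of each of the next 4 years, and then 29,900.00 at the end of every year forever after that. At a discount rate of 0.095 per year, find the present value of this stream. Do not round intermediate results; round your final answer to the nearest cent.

PV of 4-year annuity: 7,700.00 × [1 − (1+0.095)^−4] / 0.095 = 24674.50463
Perpetuity value at year 4: 29,900.00 / 0.095 = 314736.84211
PV of perpetuity: 314736.84211 / (1+0.095)^4 = 218922.85658
Total PV = 24674.50463 + 218922.85658 = 243597.36121

243597.36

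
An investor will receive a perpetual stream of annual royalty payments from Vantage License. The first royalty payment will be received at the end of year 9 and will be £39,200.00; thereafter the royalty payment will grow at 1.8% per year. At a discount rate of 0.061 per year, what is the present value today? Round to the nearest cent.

Value at end of year 8: C₁ / (r − g) = £39,200.00 / (0.061 − 0.018) = £911,627.9070
Discount to today: PV = £911,627.9070 / (1 + 0.061)^8 = £911,627.9070 / 1.605917 = £567,668.17

£567668.17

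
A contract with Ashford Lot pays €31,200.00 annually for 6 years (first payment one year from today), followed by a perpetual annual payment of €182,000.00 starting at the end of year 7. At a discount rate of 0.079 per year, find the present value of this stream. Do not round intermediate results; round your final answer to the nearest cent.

€1604547.30

PV of 6-year annuity: €31,200.00 × [1 − (1+0.079)^−6] / 0.079 = 144672.44784
Perpetuity value at year 6: €182,000.00 / 0.079 = 2303797.46835
PV of perpetuity: 2303797.46835 / (1+0.079)^6 = 1459874.85596
Total PV = 144672.44784 + 1459874.85596 = 1604547.30380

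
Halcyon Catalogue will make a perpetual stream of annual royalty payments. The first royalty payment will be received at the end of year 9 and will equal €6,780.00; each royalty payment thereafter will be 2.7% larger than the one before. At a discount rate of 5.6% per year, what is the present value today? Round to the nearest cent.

€151189.05

Value at end of year 8: C₁ / (r − g) = €6,780.00 / (0.056 − 0.027) = €233,793.1034
Discount to today: PV = €233,793.1034 / (1 + 0.056)^8 = €233,793.1034 / 1.546363 = €151,189.05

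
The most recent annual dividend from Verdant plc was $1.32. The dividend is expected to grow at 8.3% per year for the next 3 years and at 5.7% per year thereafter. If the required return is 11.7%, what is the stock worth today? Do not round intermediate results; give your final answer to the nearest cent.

D_1 = 1.42956
D_2 = 1.54821
D_3 = 1.67672
Terminal value at year 3: TV = D_3×(1+g_2)/(r−g_2) = 1.77229/0.06 = 29.53813
P_0 = D_1/(1+r)^1 + D_2/(1+r)^2 + D_3/(1+r)^3 + TV/(1+r)^3
    = 1.27982 + 1.24086 + 1.20309 + 21.19452 = 24.91830

$24.92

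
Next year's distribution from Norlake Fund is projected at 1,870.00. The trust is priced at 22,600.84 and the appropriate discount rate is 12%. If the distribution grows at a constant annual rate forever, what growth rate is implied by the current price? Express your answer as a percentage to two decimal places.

3.73%

P = D₁/(r−g) ⇒ g = r − D₁/P = 0.12 − 1,870.00/22,600.84 = 0.037260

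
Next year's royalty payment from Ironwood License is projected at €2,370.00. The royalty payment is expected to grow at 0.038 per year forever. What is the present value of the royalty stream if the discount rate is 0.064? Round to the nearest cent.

Growing perpetuity: P = D₁ / (r − g) = €2,370.0000 / (0.064 − 0.038) = €91,153.85

€91153.85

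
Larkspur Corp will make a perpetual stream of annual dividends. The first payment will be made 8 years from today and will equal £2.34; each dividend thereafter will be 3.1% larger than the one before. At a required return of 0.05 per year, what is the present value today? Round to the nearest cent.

£87.53

Value at end of year 7: C₁ / (r − g) = £2.34 / (0.05 − 0.031) = £123.1579
Discount to today: PV = £123.1579 / (1 + 0.05)^7 = £123.1579 / 1.407100 = £87.53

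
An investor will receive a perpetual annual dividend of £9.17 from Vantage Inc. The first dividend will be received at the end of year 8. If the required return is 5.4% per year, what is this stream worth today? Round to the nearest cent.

Value at end of year 7: C / r = £9.17 / 0.054 = £169.8148
Discount to today: PV = £169.8148 / (1 + 0.054)^7 = £169.8148 / 1.445055 = £117.51

£117.51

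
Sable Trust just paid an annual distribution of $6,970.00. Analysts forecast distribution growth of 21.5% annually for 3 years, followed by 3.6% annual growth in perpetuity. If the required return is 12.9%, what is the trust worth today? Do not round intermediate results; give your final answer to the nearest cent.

$121033.96

D_1 = 8468.55000
D_2 = 10289.28825
D_3 = 12501.48522
Terminal value at year 3: TV = D_3×(1+g_2)/(r−g_2) = 12951.53869/0.093 = 139263.85690
P_0 = D_1/(1+r)^1 + D_2/(1+r)^2 + D_3/(1+r)^3 + TV/(1+r)^3
    = 7500.93003 + 8072.30291 + 8687.19932 + 96773.53221 = 121033.96446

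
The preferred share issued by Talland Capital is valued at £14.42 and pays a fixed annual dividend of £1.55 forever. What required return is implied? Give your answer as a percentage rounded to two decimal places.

P = C/r ⇒ r = C/P = £1.55/£14.42 = 0.107490

10.75%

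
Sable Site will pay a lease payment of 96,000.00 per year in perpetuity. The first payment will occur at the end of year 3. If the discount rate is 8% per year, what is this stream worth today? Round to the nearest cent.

1028806.58

Value at end of year 2: C / r = 96,000.00 / 0.08 = 1,200,000.0000
Discount to today: PV = 1,200,000.0000 / (1 + 0.08)^2 = 1,200,000.0000 / 1.166400 = 1,028,806.58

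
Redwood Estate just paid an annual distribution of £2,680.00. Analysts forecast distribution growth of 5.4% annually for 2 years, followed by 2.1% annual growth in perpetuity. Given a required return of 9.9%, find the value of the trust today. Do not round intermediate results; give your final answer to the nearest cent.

D_1 = 2824.72000
D_2 = 2977.25488
Terminal value at year 2: TV = D_2×(1+g_2)/(r−g_2) = 3039.77723/0.078 = 38971.50298
P_0 = D_1/(1+r)^1 + D_2/(1+r)^2 + TV/(1+r)^2
    = 2570.26388 + 2465.02104 + 32266.49339 = 37301.77831

£37301.78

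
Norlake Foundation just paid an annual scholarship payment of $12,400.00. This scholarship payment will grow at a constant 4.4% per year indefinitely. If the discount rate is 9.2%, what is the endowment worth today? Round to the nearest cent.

$269700.00

D₁ = D₀ × (1 + g) = $12,400.00 × 1.044 = $12,945.6000
Growing perpetuity: P = D₁ / (r − g) = $12,945.6000 / (0.092 − 0.044) = $269,700.00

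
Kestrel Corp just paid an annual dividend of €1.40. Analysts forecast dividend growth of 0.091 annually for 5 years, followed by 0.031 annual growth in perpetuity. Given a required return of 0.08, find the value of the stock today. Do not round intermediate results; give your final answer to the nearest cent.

D_1 = 1.52740
D_2 = 1.66639
D_3 = 1.81804
D_4 = 1.98348
D_5 = 2.16397
Terminal value at year 5: TV = D_5×(1+g_2)/(r−g_2) = 2.23106/0.049 = 45.53175
P_0 = D_1/(1+r)^1 + D_2/(1+r)^2 + D_3/(1+r)^3 + D_4/(1+r)^4 + D_5/(1+r)^5 + TV/(1+r)^5
    = 1.41426 + 1.42866 + 1.44321 + 1.45791 + 1.47276 + 30.98815 = 38.20496

€38.20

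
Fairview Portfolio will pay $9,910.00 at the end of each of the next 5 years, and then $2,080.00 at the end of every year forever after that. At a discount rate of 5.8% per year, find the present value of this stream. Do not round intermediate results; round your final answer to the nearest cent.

$69025.11

PV of 5-year annuity: $9,910.00 × [1 − (1+0.058)^−5] / 0.058 = 41972.63322
Perpetuity value at year 5: $2,080.00 / 0.058 = 35862.06897
PV of perpetuity: 35862.06897 / (1+0.058)^5 = 27052.47491
Total PV = 41972.63322 + 27052.47491 = 69025.10813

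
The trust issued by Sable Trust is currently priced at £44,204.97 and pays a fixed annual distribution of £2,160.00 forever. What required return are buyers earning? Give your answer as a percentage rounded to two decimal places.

4.89%

P = C/r ⇒ r = C/P = £2,160.00/£44,204.97 = 0.048863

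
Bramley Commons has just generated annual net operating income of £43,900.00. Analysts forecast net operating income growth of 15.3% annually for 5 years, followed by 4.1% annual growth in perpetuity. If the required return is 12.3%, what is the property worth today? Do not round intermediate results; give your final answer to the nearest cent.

£873572.46

D_1 = 50616.70000
D_2 = 58361.05510
D_3 = 67290.29653
D_4 = 77585.71190
D_5 = 89456.32582
Terminal value at year 5: TV = D_5×(1+g_2)/(r−g_2) = 93124.03518/0.082 = 1135658.96559
P_0 = D_1/(1+r)^1 + D_2/(1+r)^2 + D_3/(1+r)^3 + D_4/(1+r)^4 + D_5/(1+r)^5 + TV/(1+r)^5
    = 45072.75156 + 46276.83219 + 47513.07882 + 48782.35074 + 50085.53019 + 635841.91370 = 873572.45719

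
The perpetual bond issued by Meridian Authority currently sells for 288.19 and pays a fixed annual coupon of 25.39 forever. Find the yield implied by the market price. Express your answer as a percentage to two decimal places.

8.81%

P = C/r ⇒ r = C/P = 25.39/288.19 = 0.088102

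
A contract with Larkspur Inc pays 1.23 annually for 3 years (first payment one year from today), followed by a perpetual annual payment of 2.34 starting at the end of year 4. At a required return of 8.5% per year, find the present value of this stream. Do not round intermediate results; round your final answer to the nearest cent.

24.69

PV of 3-year annuity: 1.23 × [1 − (1+0.085)^−3] / 0.085 = 3.14145
Perpetuity value at year 3: 2.34 / 0.085 = 27.52941
PV of perpetuity: 27.52941 / (1+0.085)^3 = 21.55300
Total PV = 3.14145 + 21.55300 = 24.69445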